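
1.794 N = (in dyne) 1.794e+05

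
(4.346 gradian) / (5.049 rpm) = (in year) 4.094e-09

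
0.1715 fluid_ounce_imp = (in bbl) 3.065e-05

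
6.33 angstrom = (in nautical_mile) 3.418e-13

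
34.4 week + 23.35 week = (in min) 5.821e+05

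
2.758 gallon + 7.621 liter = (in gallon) 4.771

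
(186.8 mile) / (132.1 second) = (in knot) 4424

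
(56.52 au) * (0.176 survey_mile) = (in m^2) 2.395e+15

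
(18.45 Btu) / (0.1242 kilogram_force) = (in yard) 1.748e+04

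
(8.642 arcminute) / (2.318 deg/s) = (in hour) 1.726e-05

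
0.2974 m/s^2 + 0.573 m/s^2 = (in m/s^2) 0.8704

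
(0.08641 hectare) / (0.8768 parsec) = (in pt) 9.053e-11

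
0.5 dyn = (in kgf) 5.099e-07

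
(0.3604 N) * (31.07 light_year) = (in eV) 6.612e+35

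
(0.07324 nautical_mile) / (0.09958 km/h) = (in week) 0.008108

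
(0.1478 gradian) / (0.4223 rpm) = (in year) 1.665e-09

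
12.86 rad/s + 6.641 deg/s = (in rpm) 123.9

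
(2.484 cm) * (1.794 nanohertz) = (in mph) 9.968e-11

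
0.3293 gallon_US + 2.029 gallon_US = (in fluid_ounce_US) 301.9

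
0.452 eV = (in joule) 7.242e-20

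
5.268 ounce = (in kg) 0.1493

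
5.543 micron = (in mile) 3.444e-09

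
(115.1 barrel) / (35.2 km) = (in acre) 1.285e-07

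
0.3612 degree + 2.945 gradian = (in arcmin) 180.7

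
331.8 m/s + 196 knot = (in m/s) 432.6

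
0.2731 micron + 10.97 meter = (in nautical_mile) 0.005923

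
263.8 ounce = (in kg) 7.479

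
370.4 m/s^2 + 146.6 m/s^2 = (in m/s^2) 517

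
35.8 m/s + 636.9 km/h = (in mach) 0.6247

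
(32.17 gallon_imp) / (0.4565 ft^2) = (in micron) 3.448e+06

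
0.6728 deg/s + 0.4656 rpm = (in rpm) 0.5777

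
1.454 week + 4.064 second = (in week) 1.454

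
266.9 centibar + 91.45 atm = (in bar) 95.33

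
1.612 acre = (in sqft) 7.022e+04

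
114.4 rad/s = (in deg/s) 6555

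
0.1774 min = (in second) 10.64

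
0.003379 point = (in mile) 7.407e-10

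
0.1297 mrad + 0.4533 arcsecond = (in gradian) 0.008397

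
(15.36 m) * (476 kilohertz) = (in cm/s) 7.311e+08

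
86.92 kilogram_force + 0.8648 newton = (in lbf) 191.8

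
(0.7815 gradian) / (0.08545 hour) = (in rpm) 0.0003811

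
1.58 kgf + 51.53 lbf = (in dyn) 2.447e+07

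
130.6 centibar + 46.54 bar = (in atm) 47.22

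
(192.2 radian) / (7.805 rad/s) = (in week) 4.072e-05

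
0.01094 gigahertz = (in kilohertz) 1.094e+04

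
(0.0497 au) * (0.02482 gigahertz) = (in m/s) 1.845e+17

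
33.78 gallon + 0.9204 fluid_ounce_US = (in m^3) 0.1279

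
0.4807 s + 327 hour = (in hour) 327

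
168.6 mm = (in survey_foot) 0.5531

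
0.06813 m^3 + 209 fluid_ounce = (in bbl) 0.4674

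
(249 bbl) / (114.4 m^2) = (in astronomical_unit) 2.313e-12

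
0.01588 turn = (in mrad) 99.78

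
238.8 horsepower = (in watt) 1.781e+05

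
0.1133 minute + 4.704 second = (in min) 0.1917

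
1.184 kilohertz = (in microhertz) 1.184e+09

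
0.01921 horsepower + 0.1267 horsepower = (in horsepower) 0.1459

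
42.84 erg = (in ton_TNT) 1.024e-15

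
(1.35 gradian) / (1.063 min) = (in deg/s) 0.01905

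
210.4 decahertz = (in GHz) 2.104e-06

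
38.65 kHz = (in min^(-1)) 2.319e+06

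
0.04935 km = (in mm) 4.935e+04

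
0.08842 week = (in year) 0.001696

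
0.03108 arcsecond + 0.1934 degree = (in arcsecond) 696.3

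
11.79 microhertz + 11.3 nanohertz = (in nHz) 1.18e+04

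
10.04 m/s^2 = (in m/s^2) 10.04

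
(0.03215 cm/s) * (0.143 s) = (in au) 3.073e-16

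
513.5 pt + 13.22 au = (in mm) 1.978e+15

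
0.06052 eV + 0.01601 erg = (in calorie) 3.826e-10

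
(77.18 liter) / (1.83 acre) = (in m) 1.042e-05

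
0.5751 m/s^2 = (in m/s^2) 0.5751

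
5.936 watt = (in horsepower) 0.00796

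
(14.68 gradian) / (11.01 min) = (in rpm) 0.003333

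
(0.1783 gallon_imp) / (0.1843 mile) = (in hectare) 2.733e-10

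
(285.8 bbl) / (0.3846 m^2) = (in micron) 1.181e+08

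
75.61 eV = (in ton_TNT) 2.895e-27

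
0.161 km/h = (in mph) 0.1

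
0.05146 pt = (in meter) 1.815e-05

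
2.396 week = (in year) 0.04595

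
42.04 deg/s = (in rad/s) 0.7337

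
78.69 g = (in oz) 2.776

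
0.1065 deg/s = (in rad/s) 0.001859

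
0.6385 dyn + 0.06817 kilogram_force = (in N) 0.6685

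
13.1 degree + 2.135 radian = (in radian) 2.364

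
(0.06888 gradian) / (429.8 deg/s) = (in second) 0.0001442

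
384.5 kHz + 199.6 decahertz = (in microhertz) 3.865e+11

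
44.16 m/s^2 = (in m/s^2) 44.16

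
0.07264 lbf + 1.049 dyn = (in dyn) 3.231e+04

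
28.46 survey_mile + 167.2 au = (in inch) 9.848e+14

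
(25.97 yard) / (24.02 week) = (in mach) 4.801e-09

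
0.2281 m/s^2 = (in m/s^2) 0.2281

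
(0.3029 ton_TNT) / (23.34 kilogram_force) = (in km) 5537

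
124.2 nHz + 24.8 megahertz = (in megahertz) 24.8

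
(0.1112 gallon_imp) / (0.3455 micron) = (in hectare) 0.1463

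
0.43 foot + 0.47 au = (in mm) 7.031e+13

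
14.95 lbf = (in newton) 66.5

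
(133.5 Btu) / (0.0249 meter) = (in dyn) 5.657e+11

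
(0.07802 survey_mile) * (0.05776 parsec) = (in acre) 5.53e+13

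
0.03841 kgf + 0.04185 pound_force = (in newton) 0.5628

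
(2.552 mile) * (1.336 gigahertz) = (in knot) 1.067e+13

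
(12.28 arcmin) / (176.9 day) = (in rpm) 2.232e-09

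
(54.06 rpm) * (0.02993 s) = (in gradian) 10.79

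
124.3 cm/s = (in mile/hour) 2.781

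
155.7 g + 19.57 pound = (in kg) 9.033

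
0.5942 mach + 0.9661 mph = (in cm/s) 2.028e+04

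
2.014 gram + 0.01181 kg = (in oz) 0.4876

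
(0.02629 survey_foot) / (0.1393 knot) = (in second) 0.1118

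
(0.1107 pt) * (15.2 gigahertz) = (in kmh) 2.137e+06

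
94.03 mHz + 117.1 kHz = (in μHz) 1.171e+11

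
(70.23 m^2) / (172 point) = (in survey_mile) 0.7192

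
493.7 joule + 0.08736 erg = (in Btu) 0.4679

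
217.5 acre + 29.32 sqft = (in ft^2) 9.474e+06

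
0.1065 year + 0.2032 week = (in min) 5.802e+04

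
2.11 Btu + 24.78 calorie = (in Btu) 2.208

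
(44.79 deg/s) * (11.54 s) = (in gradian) 574.3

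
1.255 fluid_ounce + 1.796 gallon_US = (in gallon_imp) 1.504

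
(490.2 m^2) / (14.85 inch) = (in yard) 1421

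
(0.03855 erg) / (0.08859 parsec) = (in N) 1.41e-24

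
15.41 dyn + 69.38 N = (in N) 69.38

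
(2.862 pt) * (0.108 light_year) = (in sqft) 1.11e+13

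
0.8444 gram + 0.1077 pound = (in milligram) 4.97e+04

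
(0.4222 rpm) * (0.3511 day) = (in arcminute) 4.611e+06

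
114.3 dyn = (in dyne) 114.3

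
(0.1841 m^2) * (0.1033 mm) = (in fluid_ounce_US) 0.6431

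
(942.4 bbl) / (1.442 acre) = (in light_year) 2.714e-18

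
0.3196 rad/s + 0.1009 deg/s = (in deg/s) 18.41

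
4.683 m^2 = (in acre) 0.001157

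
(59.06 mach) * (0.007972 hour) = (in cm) 5.771e+07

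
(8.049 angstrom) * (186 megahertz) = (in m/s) 0.1497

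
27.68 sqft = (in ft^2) 27.68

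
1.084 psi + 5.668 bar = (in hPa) 5743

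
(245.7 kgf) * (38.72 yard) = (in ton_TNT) 2.039e-05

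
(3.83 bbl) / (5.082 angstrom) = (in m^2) 1.198e+09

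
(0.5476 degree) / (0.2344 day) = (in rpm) 4.507e-06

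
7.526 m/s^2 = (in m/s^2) 7.526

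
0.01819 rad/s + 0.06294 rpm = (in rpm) 0.2366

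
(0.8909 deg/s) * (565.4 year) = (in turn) 4.413e+07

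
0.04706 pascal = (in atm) 4.644e-07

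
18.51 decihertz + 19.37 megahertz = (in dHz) 1.937e+08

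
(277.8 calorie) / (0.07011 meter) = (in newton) 1.658e+04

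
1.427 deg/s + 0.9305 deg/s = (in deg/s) 2.357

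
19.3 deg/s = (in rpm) 3.217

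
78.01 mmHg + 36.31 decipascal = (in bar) 0.104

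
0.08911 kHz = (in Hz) 89.11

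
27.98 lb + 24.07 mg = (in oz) 447.7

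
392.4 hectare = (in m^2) 3.924e+06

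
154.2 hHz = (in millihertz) 1.542e+07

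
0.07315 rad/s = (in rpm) 0.6985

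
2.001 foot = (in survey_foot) 2.001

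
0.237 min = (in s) 14.22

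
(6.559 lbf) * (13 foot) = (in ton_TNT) 2.763e-08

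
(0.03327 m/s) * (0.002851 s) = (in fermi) 9.485e+10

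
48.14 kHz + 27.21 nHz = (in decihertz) 4.814e+05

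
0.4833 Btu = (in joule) 509.9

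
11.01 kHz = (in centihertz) 1.101e+06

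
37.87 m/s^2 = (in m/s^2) 37.87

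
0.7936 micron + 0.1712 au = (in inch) 1.008e+12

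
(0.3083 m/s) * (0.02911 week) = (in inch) 2.137e+05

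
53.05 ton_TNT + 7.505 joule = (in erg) 2.22e+18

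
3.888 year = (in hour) 3.406e+04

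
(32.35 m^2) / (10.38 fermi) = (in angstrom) 3.117e+25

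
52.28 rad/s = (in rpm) 499.2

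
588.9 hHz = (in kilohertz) 58.89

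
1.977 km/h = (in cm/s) 54.92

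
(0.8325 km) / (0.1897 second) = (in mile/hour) 9817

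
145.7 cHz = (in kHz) 0.001457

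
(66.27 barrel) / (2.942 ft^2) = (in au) 2.577e-10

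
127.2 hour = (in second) 4.579e+05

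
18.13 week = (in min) 1.828e+05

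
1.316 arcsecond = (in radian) 6.38e-06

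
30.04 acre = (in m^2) 1.216e+05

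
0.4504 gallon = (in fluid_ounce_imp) 60.01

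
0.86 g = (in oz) 0.03034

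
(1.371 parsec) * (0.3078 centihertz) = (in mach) 3.824e+11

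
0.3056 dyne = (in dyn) 0.3056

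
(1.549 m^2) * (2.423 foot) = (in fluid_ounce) 3.868e+04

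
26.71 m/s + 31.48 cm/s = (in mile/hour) 60.45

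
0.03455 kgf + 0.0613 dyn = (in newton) 0.3388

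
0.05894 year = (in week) 3.073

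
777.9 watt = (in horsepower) 1.043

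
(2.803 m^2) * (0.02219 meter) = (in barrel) 0.3912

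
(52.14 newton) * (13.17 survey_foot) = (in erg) 2.093e+09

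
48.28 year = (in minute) 2.538e+07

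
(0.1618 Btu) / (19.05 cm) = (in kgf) 91.38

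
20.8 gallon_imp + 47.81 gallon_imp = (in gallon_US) 82.4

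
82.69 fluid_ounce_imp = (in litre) 2.349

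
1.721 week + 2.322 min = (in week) 1.721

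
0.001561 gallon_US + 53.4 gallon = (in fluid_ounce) 6835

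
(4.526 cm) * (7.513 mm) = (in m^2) 0.00034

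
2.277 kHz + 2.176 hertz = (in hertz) 2279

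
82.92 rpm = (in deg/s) 497.5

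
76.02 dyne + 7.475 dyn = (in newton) 0.000835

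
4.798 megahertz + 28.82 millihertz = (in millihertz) 4.798e+09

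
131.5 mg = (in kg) 0.0001315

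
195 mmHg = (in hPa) 260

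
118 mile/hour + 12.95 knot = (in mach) 0.1745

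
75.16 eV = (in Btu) 1.141e-20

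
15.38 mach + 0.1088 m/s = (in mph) 1.171e+04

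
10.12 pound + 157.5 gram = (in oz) 167.5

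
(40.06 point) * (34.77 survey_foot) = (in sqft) 1.612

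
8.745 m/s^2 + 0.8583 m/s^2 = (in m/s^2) 9.603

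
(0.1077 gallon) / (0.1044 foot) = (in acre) 3.166e-06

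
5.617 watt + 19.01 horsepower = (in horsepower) 19.02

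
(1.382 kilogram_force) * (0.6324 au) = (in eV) 8.003e+30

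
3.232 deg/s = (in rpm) 0.5387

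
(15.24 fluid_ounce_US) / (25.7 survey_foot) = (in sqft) 0.0006193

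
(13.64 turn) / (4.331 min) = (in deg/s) 18.9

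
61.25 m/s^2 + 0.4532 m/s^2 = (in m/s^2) 61.7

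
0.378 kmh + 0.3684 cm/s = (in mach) 0.0003192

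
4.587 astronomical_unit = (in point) 1.945e+15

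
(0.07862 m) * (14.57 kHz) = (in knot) 2227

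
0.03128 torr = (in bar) 4.17e-05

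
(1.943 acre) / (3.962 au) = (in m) 1.327e-08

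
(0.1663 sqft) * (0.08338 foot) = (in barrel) 0.00247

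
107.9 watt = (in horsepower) 0.1447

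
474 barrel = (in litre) 7.536e+04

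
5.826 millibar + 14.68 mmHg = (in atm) 0.02507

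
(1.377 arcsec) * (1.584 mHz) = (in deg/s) 6.059e-07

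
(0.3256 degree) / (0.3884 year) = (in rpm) 4.43e-09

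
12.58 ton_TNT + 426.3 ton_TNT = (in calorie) 4.389e+11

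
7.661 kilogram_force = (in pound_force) 16.89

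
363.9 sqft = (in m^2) 33.81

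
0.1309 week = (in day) 0.9163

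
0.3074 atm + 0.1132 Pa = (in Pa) 3.115e+04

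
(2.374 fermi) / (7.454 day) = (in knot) 7.165e-21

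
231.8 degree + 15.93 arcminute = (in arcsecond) 8.354e+05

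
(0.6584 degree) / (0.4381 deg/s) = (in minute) 0.02505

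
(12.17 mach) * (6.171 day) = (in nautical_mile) 1.193e+06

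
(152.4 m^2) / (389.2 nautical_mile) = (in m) 0.0002114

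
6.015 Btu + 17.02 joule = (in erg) 6.363e+10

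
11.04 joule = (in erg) 1.104e+08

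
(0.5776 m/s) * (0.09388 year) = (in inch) 6.732e+07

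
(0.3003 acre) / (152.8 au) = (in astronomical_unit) 3.554e-22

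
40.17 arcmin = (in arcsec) 2410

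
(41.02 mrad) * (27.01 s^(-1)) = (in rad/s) 1.108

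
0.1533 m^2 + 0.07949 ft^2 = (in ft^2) 1.73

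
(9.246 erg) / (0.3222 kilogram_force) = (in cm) 2.926e-05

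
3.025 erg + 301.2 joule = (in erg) 3.012e+09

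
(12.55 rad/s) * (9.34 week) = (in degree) 4.062e+09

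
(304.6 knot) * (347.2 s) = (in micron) 5.441e+10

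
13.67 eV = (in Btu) 2.076e-21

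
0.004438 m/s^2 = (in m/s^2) 0.004438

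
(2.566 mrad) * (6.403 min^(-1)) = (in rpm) 0.002615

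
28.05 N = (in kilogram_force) 2.86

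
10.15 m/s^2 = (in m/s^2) 10.15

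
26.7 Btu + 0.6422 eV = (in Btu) 26.7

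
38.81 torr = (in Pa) 5174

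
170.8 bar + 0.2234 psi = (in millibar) 1.708e+05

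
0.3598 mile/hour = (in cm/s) 16.08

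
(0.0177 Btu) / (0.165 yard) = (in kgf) 12.62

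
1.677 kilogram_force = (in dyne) 1.645e+06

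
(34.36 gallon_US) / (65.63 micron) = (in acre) 0.4897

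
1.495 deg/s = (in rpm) 0.2492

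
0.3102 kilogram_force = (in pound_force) 0.6839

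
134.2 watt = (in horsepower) 0.18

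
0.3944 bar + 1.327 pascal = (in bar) 0.3944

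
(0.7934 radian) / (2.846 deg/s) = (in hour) 0.004437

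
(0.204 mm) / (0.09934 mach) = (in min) 1.005e-07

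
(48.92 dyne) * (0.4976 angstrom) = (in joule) 2.434e-14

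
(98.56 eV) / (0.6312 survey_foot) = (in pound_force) 1.845e-17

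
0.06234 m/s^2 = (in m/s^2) 0.06234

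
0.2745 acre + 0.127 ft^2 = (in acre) 0.2745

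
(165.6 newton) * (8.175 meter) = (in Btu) 1.283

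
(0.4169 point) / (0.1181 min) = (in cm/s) 0.002076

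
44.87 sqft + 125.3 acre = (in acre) 125.3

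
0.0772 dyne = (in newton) 7.72e-07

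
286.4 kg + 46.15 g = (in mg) 2.864e+08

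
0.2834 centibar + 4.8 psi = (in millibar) 333.8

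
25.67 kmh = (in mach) 0.02094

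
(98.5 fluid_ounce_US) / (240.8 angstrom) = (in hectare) 12.1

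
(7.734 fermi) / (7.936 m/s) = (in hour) 2.707e-19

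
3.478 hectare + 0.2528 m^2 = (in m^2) 3.478e+04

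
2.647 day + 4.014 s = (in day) 2.647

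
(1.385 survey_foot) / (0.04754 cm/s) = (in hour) 0.2467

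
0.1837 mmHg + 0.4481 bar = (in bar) 0.4483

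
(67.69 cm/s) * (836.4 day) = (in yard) 5.35e+07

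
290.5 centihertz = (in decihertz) 29.05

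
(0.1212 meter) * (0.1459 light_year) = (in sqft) 1.801e+15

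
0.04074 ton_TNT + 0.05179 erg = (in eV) 1.064e+27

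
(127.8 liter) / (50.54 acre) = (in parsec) 2.025e-23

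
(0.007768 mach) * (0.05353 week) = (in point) 2.427e+08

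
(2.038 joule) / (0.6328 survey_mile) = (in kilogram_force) 0.0002041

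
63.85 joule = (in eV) 3.985e+20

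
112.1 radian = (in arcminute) 3.854e+05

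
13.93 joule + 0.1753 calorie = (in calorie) 3.505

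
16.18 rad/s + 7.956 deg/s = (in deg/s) 935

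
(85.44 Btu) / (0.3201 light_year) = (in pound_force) 6.692e-12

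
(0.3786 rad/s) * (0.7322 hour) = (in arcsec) 2.058e+08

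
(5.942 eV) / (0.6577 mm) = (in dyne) 1.447e-10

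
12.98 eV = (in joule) 2.08e-18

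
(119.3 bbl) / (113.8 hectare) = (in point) 0.04725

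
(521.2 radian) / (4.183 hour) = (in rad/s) 0.03461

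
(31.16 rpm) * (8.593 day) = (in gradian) 1.542e+08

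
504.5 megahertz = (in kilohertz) 5.045e+05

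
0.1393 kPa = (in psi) 0.0202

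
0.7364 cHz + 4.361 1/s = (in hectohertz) 0.04368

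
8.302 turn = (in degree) 2989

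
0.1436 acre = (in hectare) 0.05811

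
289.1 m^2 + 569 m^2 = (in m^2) 858.1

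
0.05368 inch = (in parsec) 4.419e-20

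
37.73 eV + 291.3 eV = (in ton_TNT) 1.26e-26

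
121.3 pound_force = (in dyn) 5.396e+07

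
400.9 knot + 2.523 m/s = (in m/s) 208.8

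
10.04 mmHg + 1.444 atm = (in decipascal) 1.477e+06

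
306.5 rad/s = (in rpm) 2927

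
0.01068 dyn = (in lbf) 2.401e-08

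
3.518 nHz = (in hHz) 3.518e-11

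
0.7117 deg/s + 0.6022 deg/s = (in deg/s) 1.314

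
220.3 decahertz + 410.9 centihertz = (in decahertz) 220.7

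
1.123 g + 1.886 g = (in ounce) 0.1061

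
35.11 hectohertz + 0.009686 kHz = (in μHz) 3.521e+09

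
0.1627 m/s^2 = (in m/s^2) 0.1627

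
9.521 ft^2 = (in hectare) 8.845e-05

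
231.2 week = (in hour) 3.884e+04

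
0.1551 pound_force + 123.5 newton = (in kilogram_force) 12.66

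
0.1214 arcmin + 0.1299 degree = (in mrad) 2.302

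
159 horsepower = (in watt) 1.186e+05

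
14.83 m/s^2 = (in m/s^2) 14.83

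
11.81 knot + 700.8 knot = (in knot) 712.6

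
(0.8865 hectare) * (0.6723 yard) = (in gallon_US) 1.44e+06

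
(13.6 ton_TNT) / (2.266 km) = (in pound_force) 5.645e+06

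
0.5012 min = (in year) 9.536e-07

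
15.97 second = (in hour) 0.004436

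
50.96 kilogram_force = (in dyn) 4.997e+07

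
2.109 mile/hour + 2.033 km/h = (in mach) 0.004427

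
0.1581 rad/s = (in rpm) 1.51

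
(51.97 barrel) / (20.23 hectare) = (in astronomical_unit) 2.73e-16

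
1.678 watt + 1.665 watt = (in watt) 3.343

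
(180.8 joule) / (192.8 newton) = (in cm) 93.78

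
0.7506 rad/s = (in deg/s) 43.01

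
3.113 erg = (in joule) 3.113e-07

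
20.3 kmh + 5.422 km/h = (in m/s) 7.145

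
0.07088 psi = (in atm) 0.004823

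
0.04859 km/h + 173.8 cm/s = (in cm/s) 175.1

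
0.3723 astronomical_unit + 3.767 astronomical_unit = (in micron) 6.192e+17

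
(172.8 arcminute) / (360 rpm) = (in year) 4.228e-11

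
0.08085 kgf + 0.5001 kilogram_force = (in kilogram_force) 0.581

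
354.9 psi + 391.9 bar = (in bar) 416.4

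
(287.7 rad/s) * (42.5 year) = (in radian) 3.856e+11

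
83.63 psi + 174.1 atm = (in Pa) 1.822e+07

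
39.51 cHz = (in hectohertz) 0.003951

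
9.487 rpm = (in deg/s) 56.92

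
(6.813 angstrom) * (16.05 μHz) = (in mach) 3.211e-17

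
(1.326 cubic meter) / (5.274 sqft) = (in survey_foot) 8.879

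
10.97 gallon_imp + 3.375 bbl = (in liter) 586.5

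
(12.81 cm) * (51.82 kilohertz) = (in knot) 1.29e+04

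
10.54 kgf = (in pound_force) 23.24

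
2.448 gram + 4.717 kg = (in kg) 4.719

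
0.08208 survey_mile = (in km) 0.1321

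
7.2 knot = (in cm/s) 370.4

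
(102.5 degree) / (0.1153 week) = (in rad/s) 2.565e-05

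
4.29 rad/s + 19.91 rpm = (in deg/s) 365.3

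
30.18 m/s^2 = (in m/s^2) 30.18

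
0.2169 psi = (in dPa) 1.495e+04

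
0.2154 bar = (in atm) 0.2126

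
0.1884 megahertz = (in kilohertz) 188.4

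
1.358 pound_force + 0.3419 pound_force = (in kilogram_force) 0.7711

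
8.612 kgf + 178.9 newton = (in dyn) 2.634e+07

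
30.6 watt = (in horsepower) 0.04104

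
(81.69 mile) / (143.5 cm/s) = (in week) 0.1515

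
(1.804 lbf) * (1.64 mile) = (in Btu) 20.07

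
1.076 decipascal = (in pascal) 0.1076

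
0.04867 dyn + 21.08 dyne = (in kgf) 2.155e-05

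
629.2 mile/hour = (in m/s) 281.3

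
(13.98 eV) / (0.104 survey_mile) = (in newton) 1.338e-20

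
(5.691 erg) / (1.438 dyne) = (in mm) 39.58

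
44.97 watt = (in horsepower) 0.06031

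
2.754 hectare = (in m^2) 2.754e+04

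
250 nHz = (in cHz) 2.5e-05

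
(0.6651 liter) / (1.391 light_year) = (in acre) 1.249e-23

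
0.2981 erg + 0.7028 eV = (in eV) 1.861e+11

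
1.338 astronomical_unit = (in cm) 2.002e+13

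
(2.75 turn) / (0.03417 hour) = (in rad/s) 0.1405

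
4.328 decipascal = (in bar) 4.328e-06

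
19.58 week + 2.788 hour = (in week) 19.6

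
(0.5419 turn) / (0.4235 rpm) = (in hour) 0.02133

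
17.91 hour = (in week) 0.1066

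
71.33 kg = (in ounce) 2516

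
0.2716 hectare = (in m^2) 2716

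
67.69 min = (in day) 0.04701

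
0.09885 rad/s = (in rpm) 0.9439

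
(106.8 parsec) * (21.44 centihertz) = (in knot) 1.373e+18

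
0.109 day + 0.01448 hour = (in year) 0.0003003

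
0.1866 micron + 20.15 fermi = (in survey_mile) 1.159e-10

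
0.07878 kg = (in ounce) 2.779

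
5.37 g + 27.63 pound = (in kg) 12.54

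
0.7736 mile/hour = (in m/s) 0.3458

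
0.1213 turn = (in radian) 0.7622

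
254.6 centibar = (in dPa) 2.546e+06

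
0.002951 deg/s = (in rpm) 0.0004918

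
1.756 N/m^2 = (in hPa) 0.01756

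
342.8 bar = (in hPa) 3.428e+05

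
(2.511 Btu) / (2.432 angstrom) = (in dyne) 1.089e+18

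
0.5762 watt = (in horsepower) 0.0007727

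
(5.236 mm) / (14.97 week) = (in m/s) 5.783e-10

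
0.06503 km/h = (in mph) 0.04041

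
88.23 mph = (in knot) 76.67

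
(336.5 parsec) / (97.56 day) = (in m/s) 1.232e+12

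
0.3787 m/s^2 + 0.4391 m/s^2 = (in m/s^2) 0.8178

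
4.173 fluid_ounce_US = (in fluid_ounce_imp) 4.343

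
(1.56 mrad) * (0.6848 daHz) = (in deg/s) 0.6121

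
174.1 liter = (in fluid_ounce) 5887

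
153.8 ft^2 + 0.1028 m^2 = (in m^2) 14.39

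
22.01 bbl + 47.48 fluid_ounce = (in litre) 3501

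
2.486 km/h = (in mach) 0.002028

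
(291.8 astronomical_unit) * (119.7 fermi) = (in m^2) 5.225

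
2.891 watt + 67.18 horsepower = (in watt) 5.01e+04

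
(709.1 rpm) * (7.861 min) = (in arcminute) 1.204e+08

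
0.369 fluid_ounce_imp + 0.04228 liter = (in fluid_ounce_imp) 1.857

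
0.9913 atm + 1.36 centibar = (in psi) 14.77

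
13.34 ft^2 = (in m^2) 1.239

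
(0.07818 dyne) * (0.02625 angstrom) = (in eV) 12.81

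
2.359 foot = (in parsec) 2.33e-17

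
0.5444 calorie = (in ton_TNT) 5.444e-10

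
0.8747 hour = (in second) 3149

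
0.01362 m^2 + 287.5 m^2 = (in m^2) 287.5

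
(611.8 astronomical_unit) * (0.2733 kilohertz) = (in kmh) 9.005e+16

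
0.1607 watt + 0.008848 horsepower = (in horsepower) 0.009064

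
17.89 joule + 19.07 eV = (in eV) 1.117e+20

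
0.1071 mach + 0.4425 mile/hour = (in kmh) 132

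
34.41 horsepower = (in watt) 2.566e+04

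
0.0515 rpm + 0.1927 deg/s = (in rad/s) 0.008756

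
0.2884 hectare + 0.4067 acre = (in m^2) 4530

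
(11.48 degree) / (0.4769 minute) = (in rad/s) 0.007002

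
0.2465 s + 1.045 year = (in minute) 5.493e+05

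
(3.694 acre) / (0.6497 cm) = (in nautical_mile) 1242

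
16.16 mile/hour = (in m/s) 7.224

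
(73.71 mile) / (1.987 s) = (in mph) 1.335e+05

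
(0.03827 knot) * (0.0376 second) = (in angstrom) 7.403e+06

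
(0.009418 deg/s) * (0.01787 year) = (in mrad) 9.263e+04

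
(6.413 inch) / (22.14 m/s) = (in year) 2.333e-10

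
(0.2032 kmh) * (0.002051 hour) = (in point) 1181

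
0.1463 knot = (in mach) 0.000221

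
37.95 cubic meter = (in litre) 3.795e+04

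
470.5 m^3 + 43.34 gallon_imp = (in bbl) 2961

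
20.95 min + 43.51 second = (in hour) 0.3613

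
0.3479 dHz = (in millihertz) 34.79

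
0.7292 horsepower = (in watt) 543.8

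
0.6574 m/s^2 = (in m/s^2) 0.6574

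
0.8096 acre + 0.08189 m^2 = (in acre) 0.8096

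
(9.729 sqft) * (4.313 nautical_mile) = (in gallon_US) 1.907e+06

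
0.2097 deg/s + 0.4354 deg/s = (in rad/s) 0.01126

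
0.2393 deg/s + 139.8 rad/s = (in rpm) 1335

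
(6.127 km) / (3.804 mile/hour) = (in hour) 1.001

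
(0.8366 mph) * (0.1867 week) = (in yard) 4.618e+04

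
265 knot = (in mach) 0.4004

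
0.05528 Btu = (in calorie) 13.94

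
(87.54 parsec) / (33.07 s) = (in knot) 1.588e+17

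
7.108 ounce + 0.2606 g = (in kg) 0.2018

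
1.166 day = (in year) 0.003195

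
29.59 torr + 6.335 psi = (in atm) 0.47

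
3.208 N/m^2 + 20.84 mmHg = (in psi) 0.4034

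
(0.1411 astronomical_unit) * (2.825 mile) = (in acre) 2.371e+10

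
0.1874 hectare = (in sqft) 2.017e+04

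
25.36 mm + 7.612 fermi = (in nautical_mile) 1.369e-05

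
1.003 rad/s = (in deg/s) 57.47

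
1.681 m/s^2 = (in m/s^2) 1.681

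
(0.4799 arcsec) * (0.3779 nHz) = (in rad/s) 8.792e-16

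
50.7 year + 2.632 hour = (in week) 2644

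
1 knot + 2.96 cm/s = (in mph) 1.217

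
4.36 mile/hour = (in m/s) 1.949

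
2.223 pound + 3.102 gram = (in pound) 2.23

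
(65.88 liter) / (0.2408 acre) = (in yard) 7.393e-05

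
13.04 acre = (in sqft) 5.68e+05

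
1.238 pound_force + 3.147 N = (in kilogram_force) 0.8825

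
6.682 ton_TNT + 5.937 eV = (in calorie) 6.682e+09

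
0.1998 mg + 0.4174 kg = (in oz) 14.72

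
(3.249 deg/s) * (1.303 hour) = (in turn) 42.33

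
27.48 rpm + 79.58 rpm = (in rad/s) 11.21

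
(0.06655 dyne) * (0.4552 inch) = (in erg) 0.07695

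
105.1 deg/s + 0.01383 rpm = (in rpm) 17.53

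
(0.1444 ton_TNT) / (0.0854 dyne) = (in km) 7.075e+11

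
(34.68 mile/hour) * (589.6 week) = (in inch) 2.177e+11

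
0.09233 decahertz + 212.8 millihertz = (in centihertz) 113.6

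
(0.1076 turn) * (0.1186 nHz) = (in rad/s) 8.018e-11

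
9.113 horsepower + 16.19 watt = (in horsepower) 9.135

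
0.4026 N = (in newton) 0.4026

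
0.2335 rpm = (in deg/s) 1.401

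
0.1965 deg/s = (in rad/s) 0.00343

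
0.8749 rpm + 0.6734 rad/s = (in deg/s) 43.83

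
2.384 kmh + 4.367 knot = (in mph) 6.507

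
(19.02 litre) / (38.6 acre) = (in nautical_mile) 6.575e-11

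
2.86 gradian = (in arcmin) 154.4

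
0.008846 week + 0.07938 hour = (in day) 0.06523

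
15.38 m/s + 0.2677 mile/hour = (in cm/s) 1550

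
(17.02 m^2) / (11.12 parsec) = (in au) 3.316e-28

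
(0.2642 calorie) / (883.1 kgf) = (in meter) 0.0001276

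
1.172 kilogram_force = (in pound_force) 2.584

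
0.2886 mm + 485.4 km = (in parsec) 1.573e-11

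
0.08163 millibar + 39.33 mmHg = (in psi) 0.7617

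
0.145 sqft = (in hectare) 1.347e-06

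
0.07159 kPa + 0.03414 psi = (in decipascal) 3070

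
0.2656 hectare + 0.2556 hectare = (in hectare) 0.5212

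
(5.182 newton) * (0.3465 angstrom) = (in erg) 0.001796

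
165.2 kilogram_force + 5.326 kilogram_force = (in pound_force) 375.9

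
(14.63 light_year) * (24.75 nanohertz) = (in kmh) 1.233e+10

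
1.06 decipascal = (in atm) 1.046e-06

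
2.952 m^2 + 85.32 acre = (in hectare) 34.53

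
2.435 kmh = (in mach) 0.001986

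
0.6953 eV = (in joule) 1.114e-19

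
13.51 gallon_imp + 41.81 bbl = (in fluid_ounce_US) 2.268e+05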